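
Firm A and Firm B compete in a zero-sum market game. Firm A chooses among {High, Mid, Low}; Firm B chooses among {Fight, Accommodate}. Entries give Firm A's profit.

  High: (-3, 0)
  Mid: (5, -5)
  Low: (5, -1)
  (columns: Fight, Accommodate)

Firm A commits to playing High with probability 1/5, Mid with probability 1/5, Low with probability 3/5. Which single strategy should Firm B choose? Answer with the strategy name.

If Firm B plays Fight, Firm A's expected payoff is (1/5)·(-3) + (1/5)·5 + (3/5)·5 = 17/5.
If Firm B plays Accommodate, Firm A's expected payoff is (1/5)·0 + (1/5)·(-5) + (3/5)·(-1) = -8/5.
Firm B minimizes Firm A's payoff; the smallest is -8/5, so the best response is Accommodate.

Accommodate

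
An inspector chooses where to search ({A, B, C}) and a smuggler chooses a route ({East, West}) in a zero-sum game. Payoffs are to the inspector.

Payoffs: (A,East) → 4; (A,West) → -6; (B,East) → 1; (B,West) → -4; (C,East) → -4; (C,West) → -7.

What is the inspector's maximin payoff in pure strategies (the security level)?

-4

Row minima: A → -6, B → -4, C → -7.
The best of these is -4.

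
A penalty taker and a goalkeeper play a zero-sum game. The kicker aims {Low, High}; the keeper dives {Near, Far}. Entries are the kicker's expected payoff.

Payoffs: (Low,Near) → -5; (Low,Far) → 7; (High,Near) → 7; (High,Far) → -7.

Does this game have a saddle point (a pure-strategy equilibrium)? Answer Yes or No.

Row minima: Low → -5, High → -7; maximin = -5.
Column maxima: Near → 7, Far → 7; minimax = 7.
-5 ≠ 7, so no pure-strategy equilibrium exists.

No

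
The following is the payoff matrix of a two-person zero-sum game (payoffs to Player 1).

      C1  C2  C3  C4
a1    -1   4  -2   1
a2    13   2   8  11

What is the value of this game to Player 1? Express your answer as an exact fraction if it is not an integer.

Row minima: a1 → -2, a2 → 2; maximin = 2.
Column maxima: C1 → 13, C2 → 4, C3 → 8, C4 → 11; minimax = 4.
2 ≠ 4, so there is no saddle point; optimal play is mixed.
C1 is strictly dominated by C3 (it gives Player 1 strictly more in every row), so Player 2 never plays it.
C4 is strictly dominated by C3 (it gives Player 1 strictly more in every row), so Player 2 never plays it.
On the remaining 2×2 (a1, a2 vs C2, C3):
Let Player 1 play a1 with probability p. Expected payoff against C2: 4p + 2(1−p) = 2p + 2; against C3: (-2)p + 8(1−p) = −10p + 8.
Setting these equal: 2p + 2 = −10p + 8 ⇒ 12p = 6 ⇒ p = 1/2, and the value is (2)·(1/2) + 2 = 3.
For Player 2: with q = P(C2), equating a1's and a2's payoffs gives 6q − 2 = −6q + 8 ⇒ q = 5/6.

3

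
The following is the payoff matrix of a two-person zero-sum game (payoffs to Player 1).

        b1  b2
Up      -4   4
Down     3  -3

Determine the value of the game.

Row minima: Up → -4, Down → -3; maximin = -3.
Column maxima: b1 → 3, b2 → 4; minimax = 3.
-3 ≠ 3, so there is no saddle point; optimal play is mixed.
Let Player 1 play Up with probability p. Expected payoff against b1: (-4)p + 3(1−p) = −7p + 3; against b2: 4p + (-3)(1−p) = 7p − 3.
Setting these equal: −7p + 3 = 7p − 3 ⇒ −14p = -6 ⇒ p = 3/7, and the value is (-7)·(3/7) + 3 = 0.
For Player 2: with q = P(b1), equating Up's and Down's payoffs gives −8q + 4 = 6q − 3 ⇒ q = 1/2.

0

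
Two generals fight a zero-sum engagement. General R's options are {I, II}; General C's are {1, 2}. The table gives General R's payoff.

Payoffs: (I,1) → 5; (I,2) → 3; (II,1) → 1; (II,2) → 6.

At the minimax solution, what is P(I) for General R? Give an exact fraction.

Row minima: I → 3, II → 1; maximin = 3.
Column maxima: 1 → 5, 2 → 6; minimax = 5.
3 ≠ 5, so there is no saddle point; optimal play is mixed.
Let General R play I with probability p. Expected payoff against 1: 5p + 1(1−p) = 4p + 1; against 2: 3p + 6(1−p) = −3p + 6.
Setting these equal: 4p + 1 = −3p + 6 ⇒ 7p = 5 ⇒ p = 5/7, and the value is (4)·(5/7) + 1 = 27/7.
For General C: with q = P(1), equating I's and II's payoffs gives 2q + 3 = −5q + 6 ⇒ q = 3/7.

5/7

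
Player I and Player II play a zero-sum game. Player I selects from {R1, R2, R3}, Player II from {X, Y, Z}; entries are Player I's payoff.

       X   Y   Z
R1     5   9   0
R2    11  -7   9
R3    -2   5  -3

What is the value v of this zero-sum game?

Row minima: R1 → 0, R2 → -7, R3 → -3; maximin = 0.
Column maxima: X → 11, Y → 9, Z → 9; minimax = 9.
0 ≠ 9, so there is no saddle point; optimal play is mixed.
R3 is strictly dominated by R1, so Player I never plays it.
X is strictly dominated by Z (it gives Player I strictly more in every row), so Player II never plays it.
On the remaining 2×2 (R1, R2 vs Y, Z):
Let Player I play R1 with probability p. Expected payoff against Y: 9p + (-7)(1−p) = 16p − 7; against Z: 0p + 9(1−p) = −9p + 9.
Setting these equal: 16p − 7 = −9p + 9 ⇒ 25p = 16 ⇒ p = 16/25, and the value is (16)·(16/25) − 7 = 81/25.
For Player II: with q = P(Y), equating R1's and R2's payoffs gives 9q = −16q + 9 ⇒ q = 9/25.

81/25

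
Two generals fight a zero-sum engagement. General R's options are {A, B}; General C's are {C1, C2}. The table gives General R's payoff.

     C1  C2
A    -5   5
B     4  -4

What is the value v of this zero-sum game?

0

Row minima: A → -5, B → -4; maximin = -4.
Column maxima: C1 → 4, C2 → 5; minimax = 4.
-4 ≠ 4, so there is no saddle point; optimal play is mixed.
Let General R play A with probability p. Expected payoff against C1: (-5)p + 4(1−p) = −9p + 4; against C2: 5p + (-4)(1−p) = 9p − 4.
Setting these equal: −9p + 4 = 9p − 4 ⇒ −18p = -8 ⇒ p = 4/9, and the value is (-9)·(4/9) + 4 = 0.
For General C: with q = P(C1), equating A's and B's payoffs gives −10q + 5 = 8q − 4 ⇒ q = 1/2.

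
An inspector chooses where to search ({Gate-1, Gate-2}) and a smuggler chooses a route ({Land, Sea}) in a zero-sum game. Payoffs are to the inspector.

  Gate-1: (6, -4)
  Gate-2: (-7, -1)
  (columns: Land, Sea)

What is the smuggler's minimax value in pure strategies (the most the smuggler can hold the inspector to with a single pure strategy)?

Column maxima: Land → 6, Sea → -1.
The smallest of these is -1.

-1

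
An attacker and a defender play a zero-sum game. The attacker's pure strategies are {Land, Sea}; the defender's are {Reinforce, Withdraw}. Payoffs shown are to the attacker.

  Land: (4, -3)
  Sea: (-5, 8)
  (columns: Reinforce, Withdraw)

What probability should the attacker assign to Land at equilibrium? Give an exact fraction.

13/20

Row minima: Land → -3, Sea → -5; maximin = -3.
Column maxima: Reinforce → 4, Withdraw → 8; minimax = 4.
-3 ≠ 4, so there is no saddle point; optimal play is mixed.
Let the attacker play Land with probability p. Expected payoff against Reinforce: 4p + (-5)(1−p) = 9p − 5; against Withdraw: (-3)p + 8(1−p) = −11p + 8.
Setting these equal: 9p − 5 = −11p + 8 ⇒ 20p = 13 ⇒ p = 13/20, and the value is (9)·(13/20) − 5 = 17/20.
For the defender: with q = P(Reinforce), equating Land's and Sea's payoffs gives 7q − 3 = −13q + 8 ⇒ q = 11/20.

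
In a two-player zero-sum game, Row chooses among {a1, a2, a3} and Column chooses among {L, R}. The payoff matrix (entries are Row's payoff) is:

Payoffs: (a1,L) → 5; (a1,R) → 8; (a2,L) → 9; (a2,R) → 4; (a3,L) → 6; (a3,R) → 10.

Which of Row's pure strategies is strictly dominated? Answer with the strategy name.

a1

a3 gives a strictly higher payoff than a1 against every column: 6 > 5, 10 > 8.
So a1 is strictly dominated and Row never plays it.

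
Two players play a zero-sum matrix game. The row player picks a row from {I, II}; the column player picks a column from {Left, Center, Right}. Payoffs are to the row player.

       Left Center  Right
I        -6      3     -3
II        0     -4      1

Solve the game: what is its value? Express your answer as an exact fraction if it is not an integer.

-24/13

Row minima: I → -6, II → -4; maximin = -4.
Column maxima: Left → 0, Center → 3, Right → 1; minimax = 0.
-4 ≠ 0, so there is no saddle point; optimal play is mixed.
Right is strictly dominated by Left (it gives the row player strictly more in every row), so the column player never plays it.
On the remaining 2×2 (I, II vs Left, Center):
Let the row player play I with probability p. Expected payoff against Left: (-6)p + 0(1−p) = −6p; against Center: 3p + (-4)(1−p) = 7p − 4.
Setting these equal: −6p = 7p − 4 ⇒ −13p = -4 ⇒ p = 4/13, and the value is (-6)·(4/13) = -24/13.
For the column player: with q = P(Left), equating I's and II's payoffs gives −9q + 3 = 4q − 4 ⇒ q = 7/13.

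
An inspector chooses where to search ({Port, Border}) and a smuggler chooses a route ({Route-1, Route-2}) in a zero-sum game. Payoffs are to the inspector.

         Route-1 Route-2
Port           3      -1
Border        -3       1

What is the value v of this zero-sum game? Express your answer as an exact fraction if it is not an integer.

0

Row minima: Port → -1, Border → -3; maximin = -1.
Column maxima: Route-1 → 3, Route-2 → 1; minimax = 1.
-1 ≠ 1, so there is no saddle point; optimal play is mixed.
Let the inspector play Port with probability p. Expected payoff against Route-1: 3p + (-3)(1−p) = 6p − 3; against Route-2: (-1)p + 1(1−p) = −2p + 1.
Setting these equal: 6p − 3 = −2p + 1 ⇒ 8p = 4 ⇒ p = 1/2, and the value is (6)·(1/2) − 3 = 0.
For the smuggler: with q = P(Route-1), equating Port's and Border's payoffs gives 4q − 1 = −4q + 1 ⇒ q = 1/4.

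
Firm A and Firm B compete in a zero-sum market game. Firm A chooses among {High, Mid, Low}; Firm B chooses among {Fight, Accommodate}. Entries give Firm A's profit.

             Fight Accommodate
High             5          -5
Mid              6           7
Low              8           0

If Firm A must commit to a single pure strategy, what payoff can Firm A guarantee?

6

Row minima: High → -5, Mid → 6, Low → 0.
The best of these is 6.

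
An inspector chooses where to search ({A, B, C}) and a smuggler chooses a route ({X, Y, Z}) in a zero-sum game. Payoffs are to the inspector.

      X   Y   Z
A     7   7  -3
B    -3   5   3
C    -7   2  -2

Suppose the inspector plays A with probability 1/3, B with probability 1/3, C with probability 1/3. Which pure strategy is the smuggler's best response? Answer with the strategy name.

X

If the smuggler plays X, the inspector's expected payoff is (1/3)·7 + (1/3)·(-3) + (1/3)·(-7) = -1.
If the smuggler plays Y, the inspector's expected payoff is (1/3)·7 + (1/3)·5 + (1/3)·2 = 14/3.
If the smuggler plays Z, the inspector's expected payoff is (1/3)·(-3) + (1/3)·3 + (1/3)·(-2) = -2/3.
The smuggler minimizes the inspector's payoff; the smallest is -1, so the best response is X.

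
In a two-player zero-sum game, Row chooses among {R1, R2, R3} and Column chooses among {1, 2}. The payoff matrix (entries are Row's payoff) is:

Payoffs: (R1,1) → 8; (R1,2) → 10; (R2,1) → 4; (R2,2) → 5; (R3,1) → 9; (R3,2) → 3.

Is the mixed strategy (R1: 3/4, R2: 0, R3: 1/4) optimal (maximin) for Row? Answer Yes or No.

Yes

Against 1 this mix gives (3/4)·8 + (1/4)·9 = 33/4.
Against 2 this mix gives (3/4)·10 + (1/4)·3 = 33/4.
All of Column's active replies (1, 2) yield 33/4, and no column does worse for Row. The mix makes Column indifferent and guarantees 33/4, so it is optimal.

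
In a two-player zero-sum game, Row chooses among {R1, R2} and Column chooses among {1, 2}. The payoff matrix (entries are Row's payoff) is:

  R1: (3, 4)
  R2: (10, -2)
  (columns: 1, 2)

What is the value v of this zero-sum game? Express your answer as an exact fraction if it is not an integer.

46/13

Row minima: R1 → 3, R2 → -2; maximin = 3.
Column maxima: 1 → 10, 2 → 4; minimax = 4.
3 ≠ 4, so there is no saddle point; optimal play is mixed.
Let Row play R1 with probability p. Expected payoff against 1: 3p + 10(1−p) = −7p + 10; against 2: 4p + (-2)(1−p) = 6p − 2.
Setting these equal: −7p + 10 = 6p − 2 ⇒ −13p = -12 ⇒ p = 12/13, and the value is (-7)·(12/13) + 10 = 46/13.
For Column: with q = P(1), equating R1's and R2's payoffs gives −q + 4 = 12q − 2 ⇒ q = 6/13.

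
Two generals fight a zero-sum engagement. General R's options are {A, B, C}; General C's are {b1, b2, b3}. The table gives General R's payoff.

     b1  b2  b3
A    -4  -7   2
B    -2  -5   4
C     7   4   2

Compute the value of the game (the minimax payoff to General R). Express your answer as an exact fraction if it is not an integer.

Row minima: A → -7, B → -5, C → 2; maximin = 2.
Column maxima: b1 → 7, b2 → 4, b3 → 4; minimax = 4.
2 ≠ 4, so there is no saddle point; optimal play is mixed.
A is strictly dominated by B, so General R never plays it.
b1 is strictly dominated by b2 (it gives General R strictly more in every row), so General C never plays it.
On the remaining 2×2 (B, C vs b2, b3):
Let General R play B with probability p. Expected payoff against b2: (-5)p + 4(1−p) = −9p + 4; against b3: 4p + 2(1−p) = 2p + 2.
Setting these equal: −9p + 4 = 2p + 2 ⇒ −11p = -2 ⇒ p = 2/11, and the value is (-9)·(2/11) + 4 = 26/11.
For General C: with q = P(b2), equating B's and C's payoffs gives −9q + 4 = 2q + 2 ⇒ q = 2/11.

26/11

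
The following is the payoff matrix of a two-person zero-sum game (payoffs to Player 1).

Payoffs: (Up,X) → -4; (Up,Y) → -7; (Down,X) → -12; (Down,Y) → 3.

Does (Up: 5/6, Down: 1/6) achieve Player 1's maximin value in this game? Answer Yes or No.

Against X this mix gives (5/6)·(-4) + (1/6)·(-12) = -16/3.
Against Y this mix gives (5/6)·(-7) + (1/6)·3 = -16/3.
All of Player 2's active replies (X, Y) yield -16/3, and no column does worse for Player 1. The mix makes Player 2 indifferent and guarantees -16/3, so it is optimal.

Yes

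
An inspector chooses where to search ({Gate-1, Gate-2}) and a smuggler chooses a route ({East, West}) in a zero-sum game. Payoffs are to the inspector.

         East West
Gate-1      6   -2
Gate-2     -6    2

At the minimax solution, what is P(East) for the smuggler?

Row minima: Gate-1 → -2, Gate-2 → -6; maximin = -2.
Column maxima: East → 6, West → 2; minimax = 2.
-2 ≠ 2, so there is no saddle point; optimal play is mixed.
Let the inspector play Gate-1 with probability p. Expected payoff against East: 6p + (-6)(1−p) = 12p − 6; against West: (-2)p + 2(1−p) = −4p + 2.
Setting these equal: 12p − 6 = −4p + 2 ⇒ 16p = 8 ⇒ p = 1/2, and the value is (12)·(1/2) − 6 = 0.
For the smuggler: with q = P(East), equating Gate-1's and Gate-2's payoffs gives 8q − 2 = −8q + 2 ⇒ q = 1/4.

1/4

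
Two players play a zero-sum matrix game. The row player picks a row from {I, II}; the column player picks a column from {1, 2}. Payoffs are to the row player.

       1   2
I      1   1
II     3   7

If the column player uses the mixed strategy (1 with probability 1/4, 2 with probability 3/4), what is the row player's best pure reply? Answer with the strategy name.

Expected payoff of I: (1/4)·1 + (3/4)·1 = 1.
Expected payoff of II: (1/4)·3 + (3/4)·7 = 6.
The largest is 6, so the row player's best response is II.

II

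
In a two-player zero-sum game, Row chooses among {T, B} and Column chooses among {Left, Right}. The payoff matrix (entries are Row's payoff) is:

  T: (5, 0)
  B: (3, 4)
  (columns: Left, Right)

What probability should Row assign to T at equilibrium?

1/6

Row minima: T → 0, B → 3; maximin = 3.
Column maxima: Left → 5, Right → 4; minimax = 4.
3 ≠ 4, so there is no saddle point; optimal play is mixed.
Let Row play T with probability p. Expected payoff against Left: 5p + 3(1−p) = 2p + 3; against Right: 0p + 4(1−p) = −4p + 4.
Setting these equal: 2p + 3 = −4p + 4 ⇒ 6p = 1 ⇒ p = 1/6, and the value is (2)·(1/6) + 3 = 10/3.
For Column: with q = P(Left), equating T's and B's payoffs gives 5q = −q + 4 ⇒ q = 2/3.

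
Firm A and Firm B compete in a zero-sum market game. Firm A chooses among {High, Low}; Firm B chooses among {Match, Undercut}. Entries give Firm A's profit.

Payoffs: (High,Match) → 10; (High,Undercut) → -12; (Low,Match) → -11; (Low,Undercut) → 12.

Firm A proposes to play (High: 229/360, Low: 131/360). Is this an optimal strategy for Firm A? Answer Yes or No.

Against Match this mix gives (229/360)·10 + (131/360)·(-11) = 283/120.
Against Undercut this mix gives (229/360)·(-12) + (131/360)·12 = -49/15.
Firm B will play Undercut, holding Firm A to -49/15. Shifting weight toward the row that does better against Undercut would raise this floor (the equalizing mix achieves -4/15 against both Undercut and Match), so the proposed strategy is not optimal.

No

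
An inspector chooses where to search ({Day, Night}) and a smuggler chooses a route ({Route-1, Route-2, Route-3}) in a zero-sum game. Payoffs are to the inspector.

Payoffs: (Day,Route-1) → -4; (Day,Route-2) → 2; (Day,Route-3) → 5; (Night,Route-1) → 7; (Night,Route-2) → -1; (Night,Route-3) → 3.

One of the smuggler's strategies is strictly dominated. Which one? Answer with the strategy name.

Route-2 holds the inspector's payoff strictly below Route-3 in every row: 2 < 5, -1 < 3.
So Route-3 is strictly dominated for the smuggler.

Route-3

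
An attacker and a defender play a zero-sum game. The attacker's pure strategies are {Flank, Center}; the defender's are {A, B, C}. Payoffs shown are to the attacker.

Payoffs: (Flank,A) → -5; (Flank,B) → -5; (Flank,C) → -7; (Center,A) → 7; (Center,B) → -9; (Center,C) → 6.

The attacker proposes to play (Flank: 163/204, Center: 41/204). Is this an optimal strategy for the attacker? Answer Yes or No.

No

Against A this mix gives (163/204)·(-5) + (41/204)·7 = -44/17.
Against B this mix gives (163/204)·(-5) + (41/204)·(-9) = -296/51.
Against C this mix gives (163/204)·(-7) + (41/204)·6 = -895/204.
The defender will play B, holding the attacker to -296/51. Shifting weight toward the row that does better against B would raise this floor (the equalizing mix achieves -93/17 against both B and C), so the proposed strategy is not optimal.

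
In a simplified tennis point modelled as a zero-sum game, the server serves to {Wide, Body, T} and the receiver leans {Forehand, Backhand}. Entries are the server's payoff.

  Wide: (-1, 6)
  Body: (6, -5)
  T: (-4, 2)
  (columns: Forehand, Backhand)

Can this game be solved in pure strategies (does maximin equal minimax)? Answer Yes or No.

Row minima: Wide → -1, Body → -5, T → -4; maximin = -1.
Column maxima: Forehand → 6, Backhand → 6; minimax = 6.
-1 ≠ 6, so no pure-strategy equilibrium exists.

No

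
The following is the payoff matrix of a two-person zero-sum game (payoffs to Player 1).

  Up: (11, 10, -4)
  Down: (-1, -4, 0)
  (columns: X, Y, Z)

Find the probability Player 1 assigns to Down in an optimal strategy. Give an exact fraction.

Row minima: Up → -4, Down → -4; maximin = -4.
Column maxima: X → 11, Y → 10, Z → 0; minimax = 0.
-4 ≠ 0, so there is no saddle point; optimal play is mixed.
X is strictly dominated by Y (it gives Player 1 strictly more in every row), so Player 2 never plays it.
On the remaining 2×2 (Up, Down vs Y, Z):
Let Player 1 play Up with probability p. Expected payoff against Y: 10p + (-4)(1−p) = 14p − 4; against Z: (-4)p + 0(1−p) = −4p.
Setting these equal: 14p − 4 = −4p ⇒ 18p = 4 ⇒ p = 2/9, and the value is (14)·(2/9) − 4 = -8/9.
For Player 2: with q = P(Y), equating Up's and Down's payoffs gives 14q − 4 = −4q ⇒ q = 2/9.

7/9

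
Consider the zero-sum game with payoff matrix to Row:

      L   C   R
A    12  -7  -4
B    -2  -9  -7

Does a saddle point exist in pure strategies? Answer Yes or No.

Row minima: A → -7, B → -9; maximin = -7.
Column maxima: L → 12, C → -7, R → -4; minimax = -7.
maximin = minimax = -7, so a saddle point exists.

Yes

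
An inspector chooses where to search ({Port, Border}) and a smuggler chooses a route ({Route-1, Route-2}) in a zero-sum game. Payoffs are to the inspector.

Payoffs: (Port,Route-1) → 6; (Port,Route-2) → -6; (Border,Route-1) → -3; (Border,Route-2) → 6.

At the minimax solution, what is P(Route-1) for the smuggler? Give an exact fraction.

4/7

Row minima: Port → -6, Border → -3; maximin = -3.
Column maxima: Route-1 → 6, Route-2 → 6; minimax = 6.
-3 ≠ 6, so there is no saddle point; optimal play is mixed.
Let the inspector play Port with probability p. Expected payoff against Route-1: 6p + (-3)(1−p) = 9p − 3; against Route-2: (-6)p + 6(1−p) = −12p + 6.
Setting these equal: 9p − 3 = −12p + 6 ⇒ 21p = 9 ⇒ p = 3/7, and the value is (9)·(3/7) − 3 = 6/7.
For the smuggler: with q = P(Route-1), equating Port's and Border's payoffs gives 12q − 6 = −9q + 6 ⇒ q = 4/7.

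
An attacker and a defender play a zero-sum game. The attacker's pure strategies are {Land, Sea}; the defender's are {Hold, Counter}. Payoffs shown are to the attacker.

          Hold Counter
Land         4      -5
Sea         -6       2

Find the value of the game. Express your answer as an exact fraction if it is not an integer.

-22/17

Row minima: Land → -5, Sea → -6; maximin = -5.
Column maxima: Hold → 4, Counter → 2; minimax = 2.
-5 ≠ 2, so there is no saddle point; optimal play is mixed.
Let the attacker play Land with probability p. Expected payoff against Hold: 4p + (-6)(1−p) = 10p − 6; against Counter: (-5)p + 2(1−p) = −7p + 2.
Setting these equal: 10p − 6 = −7p + 2 ⇒ 17p = 8 ⇒ p = 8/17, and the value is (10)·(8/17) − 6 = -22/17.
For the defender: with q = P(Hold), equating Land's and Sea's payoffs gives 9q − 5 = −8q + 2 ⇒ q = 7/17.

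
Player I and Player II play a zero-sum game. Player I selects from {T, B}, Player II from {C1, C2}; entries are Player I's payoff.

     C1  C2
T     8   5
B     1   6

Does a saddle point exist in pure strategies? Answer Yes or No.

Row minima: T → 5, B → 1; maximin = 5.
Column maxima: C1 → 8, C2 → 6; minimax = 6.
5 ≠ 6, so no pure-strategy equilibrium exists.

No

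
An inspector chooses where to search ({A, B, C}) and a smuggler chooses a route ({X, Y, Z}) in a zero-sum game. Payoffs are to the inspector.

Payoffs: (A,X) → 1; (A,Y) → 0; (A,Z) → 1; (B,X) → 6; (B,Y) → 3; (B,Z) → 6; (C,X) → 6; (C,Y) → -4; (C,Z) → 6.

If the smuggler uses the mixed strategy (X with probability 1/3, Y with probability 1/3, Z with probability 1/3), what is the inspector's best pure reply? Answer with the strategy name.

B

Expected payoff of A: (1/3)·1 + (1/3)·0 + (1/3)·1 = 2/3.
Expected payoff of B: (1/3)·6 + (1/3)·3 + (1/3)·6 = 5.
Expected payoff of C: (1/3)·6 + (1/3)·(-4) + (1/3)·6 = 8/3.
The largest is 5, so the inspector's best response is B.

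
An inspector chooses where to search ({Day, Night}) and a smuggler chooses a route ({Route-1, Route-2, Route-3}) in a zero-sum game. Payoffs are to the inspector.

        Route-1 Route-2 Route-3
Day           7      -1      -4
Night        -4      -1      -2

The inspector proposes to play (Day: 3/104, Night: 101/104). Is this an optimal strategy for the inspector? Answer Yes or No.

No

Against Route-1 this mix gives (3/104)·7 + (101/104)·(-4) = -383/104.
Against Route-2 this mix gives (3/104)·(-1) + (101/104)·(-1) = -1.
Against Route-3 this mix gives (3/104)·(-4) + (101/104)·(-2) = -107/52.
The smuggler will play Route-1, holding the inspector to -383/104. Shifting weight toward the row that does better against Route-1 would raise this floor (the equalizing mix achieves -30/13 against both Route-1 and Route-3), so the proposed strategy is not optimal.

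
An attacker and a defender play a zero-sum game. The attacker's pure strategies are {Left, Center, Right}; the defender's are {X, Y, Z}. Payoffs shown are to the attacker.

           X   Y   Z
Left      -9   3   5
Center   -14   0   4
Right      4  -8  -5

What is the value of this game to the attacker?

-5/2

Row minima: Left → -9, Center → -14, Right → -8; maximin = -8.
Column maxima: X → 4, Y → 3, Z → 5; minimax = 3.
-8 ≠ 3, so there is no saddle point; optimal play is mixed.
Center is strictly dominated by Left, so the attacker never plays it.
Z is strictly dominated by Y (it gives the attacker strictly more in every row), so the defender never plays it.
On the remaining 2×2 (Left, Right vs X, Y):
Let the attacker play Left with probability p. Expected payoff against X: (-9)p + 4(1−p) = −13p + 4; against Y: 3p + (-8)(1−p) = 11p − 8.
Setting these equal: −13p + 4 = 11p − 8 ⇒ −24p = -12 ⇒ p = 1/2, and the value is (-13)·(1/2) + 4 = -5/2.
For the defender: with q = P(X), equating Left's and Right's payoffs gives −12q + 3 = 12q − 8 ⇒ q = 11/24.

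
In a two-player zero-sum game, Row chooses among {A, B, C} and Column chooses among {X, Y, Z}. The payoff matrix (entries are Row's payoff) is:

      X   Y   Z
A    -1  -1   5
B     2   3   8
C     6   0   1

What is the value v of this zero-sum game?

18/7

Row minima: A → -1, B → 2, C → 0; maximin = 2.
Column maxima: X → 6, Y → 3, Z → 8; minimax = 3.
2 ≠ 3, so there is no saddle point; optimal play is mixed.
A is strictly dominated by B, so Row never plays it.
Z is strictly dominated by Y (it gives Row strictly more in every row), so Column never plays it.
On the remaining 2×2 (B, C vs X, Y):
Let Row play B with probability p. Expected payoff against X: 2p + 6(1−p) = −4p + 6; against Y: 3p + 0(1−p) = 3p.
Setting these equal: −4p + 6 = 3p ⇒ −7p = -6 ⇒ p = 6/7, and the value is (-4)·(6/7) + 6 = 18/7.
For Column: with q = P(X), equating B's and C's payoffs gives −q + 3 = 6q ⇒ q = 3/7.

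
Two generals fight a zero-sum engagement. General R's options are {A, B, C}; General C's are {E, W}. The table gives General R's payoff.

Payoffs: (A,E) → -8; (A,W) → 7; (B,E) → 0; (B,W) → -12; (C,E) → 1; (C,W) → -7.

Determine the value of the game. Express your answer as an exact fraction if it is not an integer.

-49/23

Row minima: A → -8, B → -12, C → -7; maximin = -7.
Column maxima: E → 1, W → 7; minimax = 1.
-7 ≠ 1, so there is no saddle point; optimal play is mixed.
B is strictly dominated by C, so General R never plays it.
On the remaining 2×2 (A, C vs E, W):
Let General R play A with probability p. Expected payoff against E: (-8)p + 1(1−p) = −9p + 1; against W: 7p + (-7)(1−p) = 14p − 7.
Setting these equal: −9p + 1 = 14p − 7 ⇒ −23p = -8 ⇒ p = 8/23, and the value is (-9)·(8/23) + 1 = -49/23.
For General C: with q = P(E), equating A's and C's payoffs gives −15q + 7 = 8q − 7 ⇒ q = 14/23.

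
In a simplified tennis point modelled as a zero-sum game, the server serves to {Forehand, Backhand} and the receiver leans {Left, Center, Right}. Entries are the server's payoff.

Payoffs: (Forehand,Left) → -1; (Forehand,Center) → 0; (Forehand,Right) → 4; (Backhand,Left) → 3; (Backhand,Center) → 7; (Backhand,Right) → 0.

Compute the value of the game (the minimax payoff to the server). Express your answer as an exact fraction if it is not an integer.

Row minima: Forehand → -1, Backhand → 0; maximin = 0.
Column maxima: Left → 3, Center → 7, Right → 4; minimax = 3.
0 ≠ 3, so there is no saddle point; optimal play is mixed.
Center is strictly dominated by Left (it gives the server strictly more in every row), so the receiver never plays it.
On the remaining 2×2 (Forehand, Backhand vs Left, Right):
Let the server play Forehand with probability p. Expected payoff against Left: (-1)p + 3(1−p) = −4p + 3; against Right: 4p + 0(1−p) = 4p.
Setting these equal: −4p + 3 = 4p ⇒ −8p = -3 ⇒ p = 3/8, and the value is (-4)·(3/8) + 3 = 3/2.
For the receiver: with q = P(Left), equating Forehand's and Backhand's payoffs gives −5q + 4 = 3q ⇒ q = 1/2.

3/2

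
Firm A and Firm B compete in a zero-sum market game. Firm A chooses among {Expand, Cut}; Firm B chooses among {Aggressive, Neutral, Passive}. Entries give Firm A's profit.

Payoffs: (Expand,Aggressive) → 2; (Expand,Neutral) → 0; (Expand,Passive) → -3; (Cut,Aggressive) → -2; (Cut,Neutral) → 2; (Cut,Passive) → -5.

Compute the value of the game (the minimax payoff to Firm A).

Row minima: Expand → -3, Cut → -5; maximin = -3.
Column maxima: Aggressive → 2, Neutral → 2, Passive → -3; minimax = -3.
Since maximin = minimax = -3, there is a saddle point and the value is -3.

-3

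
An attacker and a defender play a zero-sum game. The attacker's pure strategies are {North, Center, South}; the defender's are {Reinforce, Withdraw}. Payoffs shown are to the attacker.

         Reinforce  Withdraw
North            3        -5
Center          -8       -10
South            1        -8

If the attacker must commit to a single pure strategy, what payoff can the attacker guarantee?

Row minima: North → -5, Center → -10, South → -8.
The best of these is -5.

-5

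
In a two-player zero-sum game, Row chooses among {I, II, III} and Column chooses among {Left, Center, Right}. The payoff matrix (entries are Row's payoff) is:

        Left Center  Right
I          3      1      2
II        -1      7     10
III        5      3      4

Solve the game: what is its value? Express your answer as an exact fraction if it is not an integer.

19/5

Row minima: I → 1, II → -1, III → 3; maximin = 3.
Column maxima: Left → 5, Center → 7, Right → 10; minimax = 5.
3 ≠ 5, so there is no saddle point; optimal play is mixed.
I is strictly dominated by III, so Row never plays it.
Right is strictly dominated by Center (it gives Row strictly more in every row), so Column never plays it.
On the remaining 2×2 (II, III vs Left, Center):
Let Row play II with probability p. Expected payoff against Left: (-1)p + 5(1−p) = −6p + 5; against Center: 7p + 3(1−p) = 4p + 3.
Setting these equal: −6p + 5 = 4p + 3 ⇒ −10p = -2 ⇒ p = 1/5, and the value is (-6)·(1/5) + 5 = 19/5.
For Column: with q = P(Left), equating II's and III's payoffs gives −8q + 7 = 2q + 3 ⇒ q = 2/5.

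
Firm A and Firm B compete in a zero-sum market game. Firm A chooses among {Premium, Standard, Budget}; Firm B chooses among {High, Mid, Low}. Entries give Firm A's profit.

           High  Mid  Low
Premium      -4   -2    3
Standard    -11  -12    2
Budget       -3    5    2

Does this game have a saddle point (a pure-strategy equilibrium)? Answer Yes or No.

Yes

Row minima: Premium → -4, Standard → -12, Budget → -3; maximin = -3.
Column maxima: High → -3, Mid → 5, Low → 3; minimax = -3.
maximin = minimax = -3, so a saddle point exists.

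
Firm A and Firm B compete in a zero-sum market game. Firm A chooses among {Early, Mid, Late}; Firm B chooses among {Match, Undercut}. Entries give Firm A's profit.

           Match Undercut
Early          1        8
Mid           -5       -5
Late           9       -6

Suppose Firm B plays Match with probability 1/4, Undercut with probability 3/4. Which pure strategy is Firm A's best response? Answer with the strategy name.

Early

Expected payoff of Early: (1/4)·1 + (3/4)·8 = 25/4.
Expected payoff of Mid: (1/4)·(-5) + (3/4)·(-5) = -5.
Expected payoff of Late: (1/4)·9 + (3/4)·(-6) = -9/4.
The largest is 25/4, so Firm A's best response is Early.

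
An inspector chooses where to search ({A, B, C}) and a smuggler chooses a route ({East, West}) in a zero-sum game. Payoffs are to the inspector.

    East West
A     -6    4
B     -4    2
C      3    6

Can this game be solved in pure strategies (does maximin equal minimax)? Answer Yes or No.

Row minima: A → -6, B → -4, C → 3; maximin = 3.
Column maxima: East → 3, West → 6; minimax = 3.
maximin = minimax = 3, so a saddle point exists.

Yes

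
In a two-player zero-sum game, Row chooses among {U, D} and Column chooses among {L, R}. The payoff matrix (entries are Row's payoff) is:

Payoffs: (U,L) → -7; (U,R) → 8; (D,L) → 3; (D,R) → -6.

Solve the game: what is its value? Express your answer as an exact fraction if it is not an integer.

-3/4

Row minima: U → -7, D → -6; maximin = -6.
Column maxima: L → 3, R → 8; minimax = 3.
-6 ≠ 3, so there is no saddle point; optimal play is mixed.
Let Row play U with probability p. Expected payoff against L: (-7)p + 3(1−p) = −10p + 3; against R: 8p + (-6)(1−p) = 14p − 6.
Setting these equal: −10p + 3 = 14p − 6 ⇒ −24p = -9 ⇒ p = 3/8, and the value is (-10)·(3/8) + 3 = -3/4.
For Column: with q = P(L), equating U's and D's payoffs gives −15q + 8 = 9q − 6 ⇒ q = 7/12.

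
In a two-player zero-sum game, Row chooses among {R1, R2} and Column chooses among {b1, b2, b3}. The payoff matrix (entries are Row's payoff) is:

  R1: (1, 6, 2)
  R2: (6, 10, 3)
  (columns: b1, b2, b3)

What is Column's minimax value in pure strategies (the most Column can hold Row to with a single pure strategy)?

3

Column maxima: b1 → 6, b2 → 10, b3 → 3.
The smallest of these is 3.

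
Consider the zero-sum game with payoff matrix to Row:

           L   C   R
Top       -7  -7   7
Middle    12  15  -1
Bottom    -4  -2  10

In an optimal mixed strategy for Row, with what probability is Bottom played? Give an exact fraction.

13/27

Row minima: Top → -7, Middle → -1, Bottom → -4; maximin = -1.
Column maxima: L → 12, C → 15, R → 10; minimax = 10.
-1 ≠ 10, so there is no saddle point; optimal play is mixed.
Top is strictly dominated by Bottom, so Row never plays it.
With Top eliminated, C is strictly dominated by L (it gives Row strictly more in every remaining row), so Column never plays it.
On the remaining 2×2 (Middle, Bottom vs L, R):
Let Row play Middle with probability p. Expected payoff against L: 12p + (-4)(1−p) = 16p − 4; against R: (-1)p + 10(1−p) = −11p + 10.
Setting these equal: 16p − 4 = −11p + 10 ⇒ 27p = 14 ⇒ p = 14/27, and the value is (16)·(14/27) − 4 = 116/27.
For Column: with q = P(L), equating Middle's and Bottom's payoffs gives 13q − 1 = −14q + 10 ⇒ q = 11/27.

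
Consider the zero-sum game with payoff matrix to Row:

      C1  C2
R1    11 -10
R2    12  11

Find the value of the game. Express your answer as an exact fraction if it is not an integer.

Row minima: R1 → -10, R2 → 11; maximin = 11.
Column maxima: C1 → 12, C2 → 11; minimax = 11.
Since maximin = minimax = 11, there is a saddle point and the value is 11.

11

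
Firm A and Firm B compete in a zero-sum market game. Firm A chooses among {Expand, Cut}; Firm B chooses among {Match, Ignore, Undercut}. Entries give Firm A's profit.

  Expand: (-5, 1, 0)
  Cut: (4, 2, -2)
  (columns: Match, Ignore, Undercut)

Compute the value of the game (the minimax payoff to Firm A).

-10/11

Row minima: Expand → -5, Cut → -2; maximin = -2.
Column maxima: Match → 4, Ignore → 2, Undercut → 0; minimax = 0.
-2 ≠ 0, so there is no saddle point; optimal play is mixed.
Ignore is strictly dominated by Undercut (it gives Firm A strictly more in every row), so Firm B never plays it.
On the remaining 2×2 (Expand, Cut vs Match, Undercut):
Let Firm A play Expand with probability p. Expected payoff against Match: (-5)p + 4(1−p) = −9p + 4; against Undercut: 0p + (-2)(1−p) = 2p − 2.
Setting these equal: −9p + 4 = 2p − 2 ⇒ −11p = -6 ⇒ p = 6/11, and the value is (-9)·(6/11) + 4 = -10/11.
For Firm B: with q = P(Match), equating Expand's and Cut's payoffs gives −5q = 6q − 2 ⇒ q = 2/11.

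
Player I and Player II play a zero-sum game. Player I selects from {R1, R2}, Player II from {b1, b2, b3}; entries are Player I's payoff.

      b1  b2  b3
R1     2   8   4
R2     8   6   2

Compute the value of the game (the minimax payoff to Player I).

Row minima: R1 → 2, R2 → 2; maximin = 2.
Column maxima: b1 → 8, b2 → 8, b3 → 4; minimax = 4.
2 ≠ 4, so there is no saddle point; optimal play is mixed.
b2 is strictly dominated by b3 (it gives Player I strictly more in every row), so Player II never plays it.
On the remaining 2×2 (R1, R2 vs b1, b3):
Let Player I play R1 with probability p. Expected payoff against b1: 2p + 8(1−p) = −6p + 8; against b3: 4p + 2(1−p) = 2p + 2.
Setting these equal: −6p + 8 = 2p + 2 ⇒ −8p = -6 ⇒ p = 3/4, and the value is (-6)·(3/4) + 8 = 7/2.
For Player II: with q = P(b1), equating R1's and R2's payoffs gives −2q + 4 = 6q + 2 ⇒ q = 1/4.

7/2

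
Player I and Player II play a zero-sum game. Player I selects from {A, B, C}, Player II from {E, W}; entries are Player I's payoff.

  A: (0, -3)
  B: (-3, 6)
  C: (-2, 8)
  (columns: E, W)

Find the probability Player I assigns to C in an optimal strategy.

3/13

Row minima: A → -3, B → -3, C → -2; maximin = -2.
Column maxima: E → 0, W → 8; minimax = 0.
-2 ≠ 0, so there is no saddle point; optimal play is mixed.
B is strictly dominated by C, so Player I never plays it.
On the remaining 2×2 (A, C vs E, W):
Let Player I play A with probability p. Expected payoff against E: 0p + (-2)(1−p) = 2p − 2; against W: (-3)p + 8(1−p) = −11p + 8.
Setting these equal: 2p − 2 = −11p + 8 ⇒ 13p = 10 ⇒ p = 10/13, and the value is (2)·(10/13) − 2 = -6/13.
For Player II: with q = P(E), equating A's and C's payoffs gives 3q − 3 = −10q + 8 ⇒ q = 11/13.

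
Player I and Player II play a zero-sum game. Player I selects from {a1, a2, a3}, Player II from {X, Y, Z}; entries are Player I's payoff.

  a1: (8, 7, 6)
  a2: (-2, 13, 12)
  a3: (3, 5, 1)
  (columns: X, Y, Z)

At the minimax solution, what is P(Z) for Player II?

5/8

Row minima: a1 → 6, a2 → -2, a3 → 1; maximin = 6.
Column maxima: X → 8, Y → 13, Z → 12; minimax = 8.
6 ≠ 8, so there is no saddle point; optimal play is mixed.
a3 is strictly dominated by a1, so Player I never plays it.
Y is strictly dominated by Z (it gives Player I strictly more in every row), so Player II never plays it.
On the remaining 2×2 (a1, a2 vs X, Z):
Let Player I play a1 with probability p. Expected payoff against X: 8p + (-2)(1−p) = 10p − 2; against Z: 6p + 12(1−p) = −6p + 12.
Setting these equal: 10p − 2 = −6p + 12 ⇒ 16p = 14 ⇒ p = 7/8, and the value is (10)·(7/8) − 2 = 27/4.
For Player II: with q = P(X), equating a1's and a2's payoffs gives 2q + 6 = −14q + 12 ⇒ q = 3/8.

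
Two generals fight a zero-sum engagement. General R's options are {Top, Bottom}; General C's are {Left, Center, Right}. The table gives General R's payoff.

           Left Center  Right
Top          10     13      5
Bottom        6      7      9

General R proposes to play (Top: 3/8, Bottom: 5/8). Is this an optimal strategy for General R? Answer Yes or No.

Against Left this mix gives (3/8)·10 + (5/8)·6 = 15/2.
Against Center this mix gives (3/8)·13 + (5/8)·7 = 37/4.
Against Right this mix gives (3/8)·5 + (5/8)·9 = 15/2.
All of General C's active replies (Left, Right) yield 15/2, and no column does worse for General R. The mix makes General C indifferent and guarantees 15/2, so it is optimal.

Yes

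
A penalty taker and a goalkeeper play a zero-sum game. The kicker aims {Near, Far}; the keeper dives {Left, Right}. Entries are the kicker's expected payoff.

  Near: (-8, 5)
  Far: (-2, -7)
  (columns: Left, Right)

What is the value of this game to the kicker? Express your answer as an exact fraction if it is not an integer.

-11/3

Row minima: Near → -8, Far → -7; maximin = -7.
Column maxima: Left → -2, Right → 5; minimax = -2.
-7 ≠ -2, so there is no saddle point; optimal play is mixed.
Let the kicker play Near with probability p. Expected payoff against Left: (-8)p + (-2)(1−p) = −6p − 2; against Right: 5p + (-7)(1−p) = 12p − 7.
Setting these equal: −6p − 2 = 12p − 7 ⇒ −18p = -5 ⇒ p = 5/18, and the value is (-6)·(5/18) − 2 = -11/3.
For the keeper: with q = P(Left), equating Near's and Far's payoffs gives −13q + 5 = 5q − 7 ⇒ q = 2/3.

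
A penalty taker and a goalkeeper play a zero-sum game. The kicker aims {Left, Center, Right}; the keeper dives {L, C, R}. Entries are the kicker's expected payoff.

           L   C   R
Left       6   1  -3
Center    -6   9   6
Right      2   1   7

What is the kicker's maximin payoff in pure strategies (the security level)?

1

Row minima: Left → -3, Center → -6, Right → 1.
The best of these is 1.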